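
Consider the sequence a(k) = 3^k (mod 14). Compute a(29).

5

a(1) = 3; a(2) = 9; a(3) = 13; a(4) = 11; a(5) = 5; a(6) = 1; a(7) = 3.
The sequence repeats with period 6.
So a(29) = a(1 + ((29-1) mod 6)) = a(5) = 5.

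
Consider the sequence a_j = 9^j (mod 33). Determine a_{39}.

27

Computing terms: a_0 = 1,  a_1 = 9,  a_2 = 15,  a_3 = 3,  a_4 = 27,  a_5 = 12,  a_6 = 9.
Since a_6 = a_1 = 9, the sequence is eventually periodic: after a pre-period of length 1 it cycles with period 5.
For j ≥ 1, a_j depends only on (j - 1) mod 5. (39 - 1) mod 5 = 3, so a_{39} = a_4 = 27.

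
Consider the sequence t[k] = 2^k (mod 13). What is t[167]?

Listing terms: t[1] = 2; t[2] = 4; t[3] = 8; t[4] = 3; t[5] = 6; t[6] = 12; t[7] = 11; t[8] = 9; t[9] = 5; t[10] = 10; t[11] = 7; t[12] = 1; t[13] = 2.
Since t[13] = t[1] = 2, the sequence is periodic with period 12.
So t[167] = t[1 + ((167-1) mod 12)] = t[11] = 7.

7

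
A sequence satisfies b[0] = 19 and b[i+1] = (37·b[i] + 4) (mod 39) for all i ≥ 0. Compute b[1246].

Listing terms: b[0] = 19; b[1] = 5; b[2] = 33; b[3] = 16; b[4] = 11; b[5] = 21; b[6] = 1; b[7] = 2; b[8] = 0; b[9] = 4; b[10] = 35; b[11] = 12; b[12] = 19.
Since b[12] = b[0] = 19, the sequence is periodic with period 12.
(1246 - 0) mod 12 = 10, so b[1246] = b[10] = 35.

35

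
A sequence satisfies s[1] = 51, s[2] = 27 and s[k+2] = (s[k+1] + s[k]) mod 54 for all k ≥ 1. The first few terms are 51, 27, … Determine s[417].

s[1] = 51, s[2] = 27, s[3] = 24, s[4] = 51, s[5] = 21, s[6] = 18, s[7] = 39, s[8] = 3, s[9] = 42, s[10] = 45, s[11] = 33, s[12] = 24, s[13] = 3, s[14] = 27, s[15] = 30, s[16] = 3, s[17] = 33, s[18] = 36, s[19] = 15, s[20] = 51, s[21] = 12, s[22] = 9, s[23] = 21, s[24] = 30, s[25] = 51, s[26] = 27.
The sequence repeats with period 24.
(417 - 1) mod 24 = 8, so s[417] = s[9] = 42.

42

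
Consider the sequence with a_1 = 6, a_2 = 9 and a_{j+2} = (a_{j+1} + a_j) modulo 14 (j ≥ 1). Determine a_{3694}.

Listing terms: a_1 = 6; a_2 = 9; a_3 = 1; a_4 = 10; a_5 = 11; a_6 = 7; a_7 = 4; a_8 = 11; a_9 = 1; a_{10} = 12; a_{11} = 13; a_{12} = 11; a_{13} = 10; a_{14} = 7; a_{15} = 3; a_{16} = 10; a_{17} = 13; a_{18} = 9; a_{19} = 8; a_{20} = 3; a_{21} = 11; a_{22} = 0; a_{23} = 11; a_{24} = 11; a_{25} = 8; a_{26} = 5; a_{27} = 13; a_{28} = 4; a_{29} = 3; a_{30} = 7; a_{31} = 10; a_{32} = 3; a_{33} = 13; a_{34} = 2; a_{35} = 1; a_{36} = 3; a_{37} = 4; a_{38} = 7; a_{39} = 11; a_{40} = 4; a_{41} = 1; a_{42} = 5; a_{43} = 6; a_{44} = 11; a_{45} = 3; a_{46} = 0; a_{47} = 3; a_{48} = 3; a_{49} = 6; a_{50} = 9.
Since (a_{49}, a_{50}) = (a_1, a_2) = (6, 9) (two consecutive terms determine the rest), the sequence is periodic with period 48.
So a_{3694} = a_{1 + ((3694-1) mod 48)} = a_{46} = 0.

0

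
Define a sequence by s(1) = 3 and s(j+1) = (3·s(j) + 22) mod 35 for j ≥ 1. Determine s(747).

s(1) = 3, s(2) = 31, s(3) = 10, s(4) = 17, s(5) = 3.
The sequence repeats with period 4.
(747 - 1) mod 4 = 2, so s(747) = s(3) = 10.

10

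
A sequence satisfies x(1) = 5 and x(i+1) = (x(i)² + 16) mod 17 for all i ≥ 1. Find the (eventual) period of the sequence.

4

Computing terms: x(1) = 5, x(2) = 7, x(3) = 14, x(4) = 8, x(5) = 12, x(6) = 7.
Since x(6) = x(2) = 7, the sequence is eventually periodic: after a pre-period of length 1 it cycles with period 4.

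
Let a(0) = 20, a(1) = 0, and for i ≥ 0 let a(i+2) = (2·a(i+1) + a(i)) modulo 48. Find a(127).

a(0) = 20,  a(1) = 0,  a(2) = 20,  a(3) = 40,  a(4) = 4,  a(5) = 0,  a(6) = 4,  a(7) = 8,  a(8) = 20,  a(9) = 0.
The sequence repeats with period 8.
So a(127) = a(0 + ((127-0) mod 8)) = a(7) = 8.

8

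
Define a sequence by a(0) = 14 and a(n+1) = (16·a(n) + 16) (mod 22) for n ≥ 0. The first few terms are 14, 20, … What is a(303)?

2

We have a(0) = 14; a(1) = 20; a(2) = 6; a(3) = 2; a(4) = 4; a(5) = 14.
The sequence repeats with period 5.
So a(303) = a(0 + ((303-0) mod 5)) = a(3) = 2.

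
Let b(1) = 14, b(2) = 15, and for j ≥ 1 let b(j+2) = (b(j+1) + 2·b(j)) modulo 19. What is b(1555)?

b(1) = 14, b(2) = 15, b(3) = 5, b(4) = 16, b(5) = 7, b(6) = 1, b(7) = 15, b(8) = 17, b(9) = 9, b(10) = 5, b(11) = 4, b(12) = 14, b(13) = 3, b(14) = 12, b(15) = 18, b(16) = 4, b(17) = 2, b(18) = 10, b(19) = 14, b(20) = 15.
Since (b(19), b(20)) = (b(1), b(2)) = (14, 15) (two consecutive terms determine the rest), the sequence is periodic with period 18.
So b(1555) = b(1 + ((1555-1) mod 18)) = b(7) = 15.

15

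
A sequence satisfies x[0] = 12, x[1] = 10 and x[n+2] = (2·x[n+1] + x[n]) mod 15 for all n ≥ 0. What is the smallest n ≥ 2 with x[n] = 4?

Listing terms: x[0] = 12, x[1] = 10, x[2] = 2, x[3] = 14, x[4] = 0, x[5] = 14, x[6] = 13, x[7] = 10, x[8] = 3, x[9] = 1, x[10] = 5, x[11] = 11, x[12] = 12, x[13] = 5, x[14] = 7, x[15] = 4, x[16] = 0, x[17] = 4, x[18] = 8, x[19] = 5, x[20] = 3, x[21] = 11, x[22] = 10, x[23] = 1, x[24] = 12, x[25] = 10.
The sequence repeats with period 24.
The value 4 first appears (with n ≥ 2) at x[15].

15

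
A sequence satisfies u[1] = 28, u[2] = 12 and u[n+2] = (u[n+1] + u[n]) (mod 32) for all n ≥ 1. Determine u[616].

20

u[1] = 28,  u[2] = 12,  u[3] = 8,  u[4] = 20,  u[5] = 28,  u[6] = 16,  u[7] = 12,  u[8] = 28,  u[9] = 8,  u[10] = 4,  u[11] = 12,  u[12] = 16,  u[13] = 28,  u[14] = 12.
Since (u[13], u[14]) = (u[1], u[2]) = (28, 12) (two consecutive terms determine the rest), the sequence is periodic with period 12.
(616 - 1) mod 12 = 3, so u[616] = u[4] = 20.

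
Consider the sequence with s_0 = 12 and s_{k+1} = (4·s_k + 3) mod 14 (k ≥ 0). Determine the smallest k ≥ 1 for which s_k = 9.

1

Listing terms: s_0 = 12,  s_1 = 9,  s_2 = 11,  s_3 = 5,  s_4 = 9.
Since s_4 = s_1 = 9, the sequence is eventually periodic: after a pre-period of length 1 it cycles with period 3.
The value 9 first appears (with k ≥ 1) at s_1.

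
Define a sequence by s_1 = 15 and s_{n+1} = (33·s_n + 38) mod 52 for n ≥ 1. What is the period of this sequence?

s_1 = 15; s_2 = 13; s_3 = 51; s_4 = 5; s_5 = 47; s_6 = 29; s_7 = 7; s_8 = 9; s_9 = 23; s_{10} = 17; s_{11} = 27; s_{12} = 45; s_{13} = 15.
Since s_{13} = s_1 = 15, the sequence is periodic with period 12.

12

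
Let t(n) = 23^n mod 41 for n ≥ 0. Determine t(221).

23

Computing terms: t(0) = 1; t(1) = 23; t(2) = 37; t(3) = 31; t(4) = 16; t(5) = 40; t(6) = 18; t(7) = 4; t(8) = 10; t(9) = 25; t(10) = 1.
Since t(10) = t(0) = 1, the sequence is periodic with period 10.
So t(221) = t(0 + ((221-0) mod 10)) = t(1) = 23.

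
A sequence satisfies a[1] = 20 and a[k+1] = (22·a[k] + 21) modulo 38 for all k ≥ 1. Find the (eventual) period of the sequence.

18

a[1] = 20,  a[2] = 5,  a[3] = 17,  a[4] = 15,  a[5] = 9,  a[6] = 29,  a[7] = 13,  a[8] = 3,  a[9] = 11,  a[10] = 35,  a[11] = 31,  a[12] = 19,  a[13] = 21,  a[14] = 27,  a[15] = 7,  a[16] = 23,  a[17] = 33,  a[18] = 25,  a[19] = 1,  a[20] = 5.
Since a[20] = a[2] = 5, the sequence is eventually periodic: after a pre-period of length 1 it cycles with period 18.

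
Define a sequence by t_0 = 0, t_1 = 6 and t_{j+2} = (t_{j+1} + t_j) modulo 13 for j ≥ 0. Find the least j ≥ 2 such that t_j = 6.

2

We have t_0 = 0,  t_1 = 6,  t_2 = 6,  t_3 = 12,  t_4 = 5,  t_5 = 4,  t_6 = 9,  t_7 = 0,  t_8 = 9,  t_9 = 9,  t_{10} = 5,  t_{11} = 1,  t_{12} = 6,  t_{13} = 7,  t_{14} = 0,  t_{15} = 7,  t_{16} = 7,  t_{17} = 1,  t_{18} = 8,  t_{19} = 9,  t_{20} = 4,  t_{21} = 0,  t_{22} = 4,  t_{23} = 4,  t_{24} = 8,  t_{25} = 12,  t_{26} = 7,  t_{27} = 6,  t_{28} = 0,  t_{29} = 6.
Since (t_{28}, t_{29}) = (t_0, t_1) = (0, 6) (two consecutive terms determine the rest), the sequence is periodic with period 28.
The value 6 first appears (with j ≥ 2) at t_2.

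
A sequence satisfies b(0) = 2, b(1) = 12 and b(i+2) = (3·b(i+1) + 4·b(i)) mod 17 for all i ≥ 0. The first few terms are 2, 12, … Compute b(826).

10

b(0) = 2,  b(1) = 12,  b(2) = 10,  b(3) = 10,  b(4) = 2,  b(5) = 12.
The sequence repeats with period 4.
So b(826) = b(0 + ((826-0) mod 4)) = b(2) = 10.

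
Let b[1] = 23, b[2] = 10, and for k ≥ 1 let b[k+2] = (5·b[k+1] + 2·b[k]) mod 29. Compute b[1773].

20

Listing terms: b[1] = 23,  b[2] = 10,  b[3] = 9,  b[4] = 7,  b[5] = 24,  b[6] = 18,  b[7] = 22,  b[8] = 1,  b[9] = 20,  b[10] = 15,  b[11] = 28,  b[12] = 25,  b[13] = 7,  b[14] = 27,  b[15] = 4,  b[16] = 16,  b[17] = 1,  b[18] = 8,  b[19] = 13,  b[20] = 23,  b[21] = 25,  b[22] = 26,  b[23] = 6,  b[24] = 24,  b[25] = 16,  b[26] = 12,  b[27] = 5,  b[28] = 20,  b[29] = 23,  b[30] = 10.
Since (b[29], b[30]) = (b[1], b[2]) = (23, 10) (two consecutive terms determine the rest), the sequence is periodic with period 28.
So b[1773] = b[1 + ((1773-1) mod 28)] = b[9] = 20.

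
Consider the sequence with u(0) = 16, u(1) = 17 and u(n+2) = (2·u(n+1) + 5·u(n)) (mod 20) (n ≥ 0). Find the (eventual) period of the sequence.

4

u(0) = 16; u(1) = 17; u(2) = 14; u(3) = 13; u(4) = 16; u(5) = 17.
The sequence repeats with period 4.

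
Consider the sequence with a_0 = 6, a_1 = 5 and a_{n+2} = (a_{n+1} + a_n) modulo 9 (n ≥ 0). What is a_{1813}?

Listing terms: a_0 = 6, a_1 = 5, a_2 = 2, a_3 = 7, a_4 = 0, a_5 = 7, a_6 = 7, a_7 = 5, a_8 = 3, a_9 = 8, a_{10} = 2, a_{11} = 1, a_{12} = 3, a_{13} = 4, a_{14} = 7, a_{15} = 2, a_{16} = 0, a_{17} = 2, a_{18} = 2, a_{19} = 4, a_{20} = 6, a_{21} = 1, a_{22} = 7, a_{23} = 8, a_{24} = 6, a_{25} = 5.
The sequence repeats with period 24.
(1813 - 0) mod 24 = 13, so a_{1813} = a_{13} = 4.

4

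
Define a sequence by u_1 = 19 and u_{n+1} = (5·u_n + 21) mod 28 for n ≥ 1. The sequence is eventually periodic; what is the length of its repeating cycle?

Listing terms: u_1 = 19, u_2 = 4, u_3 = 13, u_4 = 2, u_5 = 3, u_6 = 8, u_7 = 5, u_8 = 18, u_9 = 27, u_{10} = 16, u_{11} = 17, u_{12} = 22, u_{13} = 19.
Since u_{13} = u_1 = 19, the sequence is periodic with period 12.

12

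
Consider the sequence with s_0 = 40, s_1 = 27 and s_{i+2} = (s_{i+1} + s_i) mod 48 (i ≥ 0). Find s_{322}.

Listing terms: s_0 = 40, s_1 = 27, s_2 = 19, s_3 = 46, s_4 = 17, s_5 = 15, s_6 = 32, s_7 = 47, s_8 = 31, s_9 = 30, s_{10} = 13, s_{11} = 43, s_{12} = 8, s_{13} = 3, s_{14} = 11, s_{15} = 14, s_{16} = 25, s_{17} = 39, s_{18} = 16, s_{19} = 7, s_{20} = 23, s_{21} = 30, s_{22} = 5, s_{23} = 35, s_{24} = 40, s_{25} = 27.
Since (s_{24}, s_{25}) = (s_0, s_1) = (40, 27) (two consecutive terms determine the rest), the sequence is periodic with period 24.
(322 - 0) mod 24 = 10, so s_{322} = s_{10} = 13.

13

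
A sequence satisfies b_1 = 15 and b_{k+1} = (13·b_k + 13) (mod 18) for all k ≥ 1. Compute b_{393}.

We have b_1 = 15; b_2 = 10; b_3 = 17; b_4 = 0; b_5 = 13; b_6 = 2; b_7 = 3; b_8 = 16; b_9 = 5; b_{10} = 6; b_{11} = 1; b_{12} = 8; b_{13} = 9; b_{14} = 4; b_{15} = 11; b_{16} = 12; b_{17} = 7; b_{18} = 14; b_{19} = 15.
The sequence repeats with period 18.
(393 - 1) mod 18 = 14, so b_{393} = b_{15} = 11.

11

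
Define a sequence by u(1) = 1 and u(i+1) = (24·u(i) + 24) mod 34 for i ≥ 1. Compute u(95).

We have u(1) = 1, u(2) = 14, u(3) = 20, u(4) = 28, u(5) = 16, u(6) = 0, u(7) = 24, u(8) = 22, u(9) = 8, u(10) = 12, u(11) = 6, u(12) = 32, u(13) = 10, u(14) = 26, u(15) = 2, u(16) = 4, u(17) = 18, u(18) = 14.
Since u(18) = u(2) = 14, the sequence is eventually periodic: after a pre-period of length 1 it cycles with period 16.
For i ≥ 2, u(i) depends only on (i - 2) mod 16. (95 - 2) mod 16 = 13, so u(95) = u(15) = 2.

2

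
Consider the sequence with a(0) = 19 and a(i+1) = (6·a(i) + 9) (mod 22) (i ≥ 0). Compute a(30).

Computing terms: a(0) = 19,  a(1) = 13,  a(2) = 21,  a(3) = 3,  a(4) = 5,  a(5) = 17,  a(6) = 1,  a(7) = 15,  a(8) = 11,  a(9) = 9,  a(10) = 19.
The sequence repeats with period 10.
So a(30) = a(0 + ((30-0) mod 10)) = a(0) = 19.

19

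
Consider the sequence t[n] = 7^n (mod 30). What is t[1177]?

We have t[0] = 1,  t[1] = 7,  t[2] = 19,  t[3] = 13,  t[4] = 1.
The sequence repeats with period 4.
(1177 - 0) mod 4 = 1, so t[1177] = t[1] = 7.

7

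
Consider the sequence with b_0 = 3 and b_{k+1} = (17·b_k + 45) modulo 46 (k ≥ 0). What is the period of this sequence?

22

We have b_0 = 3; b_1 = 4; b_2 = 21; b_3 = 34; b_4 = 25; b_5 = 10; b_6 = 31; b_7 = 20; b_8 = 17; b_9 = 12; b_{10} = 19; b_{11} = 0; b_{12} = 45; b_{13} = 28; b_{14} = 15; b_{15} = 24; b_{16} = 39; b_{17} = 18; b_{18} = 29; b_{19} = 32; b_{20} = 37; b_{21} = 30; b_{22} = 3.
Since b_{22} = b_0 = 3, the sequence is periodic with period 22.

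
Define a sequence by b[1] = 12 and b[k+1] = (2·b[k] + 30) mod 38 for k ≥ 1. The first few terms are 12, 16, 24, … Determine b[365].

34

b[1] = 12, b[2] = 16, b[3] = 24, b[4] = 2, b[5] = 34, b[6] = 22, b[7] = 36, b[8] = 26, b[9] = 6, b[10] = 4, b[11] = 0, b[12] = 30, b[13] = 14, b[14] = 20, b[15] = 32, b[16] = 18, b[17] = 28, b[18] = 10, b[19] = 12.
The sequence repeats with period 18.
So b[365] = b[1 + ((365-1) mod 18)] = b[5] = 34.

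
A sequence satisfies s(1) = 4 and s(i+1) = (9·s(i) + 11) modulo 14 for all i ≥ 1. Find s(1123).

4

s(1) = 4; s(2) = 5; s(3) = 0; s(4) = 11; s(5) = 12; s(6) = 7; s(7) = 4.
The sequence repeats with period 6.
So s(1123) = s(1 + ((1123-1) mod 6)) = s(1) = 4.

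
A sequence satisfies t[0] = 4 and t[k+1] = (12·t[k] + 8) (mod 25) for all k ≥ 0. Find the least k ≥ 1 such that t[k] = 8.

19

Computing terms: t[0] = 4; t[1] = 6; t[2] = 5; t[3] = 18; t[4] = 24; t[5] = 21; t[6] = 10; t[7] = 3; t[8] = 19; t[9] = 11; t[10] = 15; t[11] = 13; t[12] = 14; t[13] = 1; t[14] = 20; t[15] = 23; t[16] = 9; t[17] = 16; t[18] = 0; t[19] = 8; t[20] = 4.
Since t[20] = t[0] = 4, the sequence is periodic with period 20.
The value 8 first appears (with k ≥ 1) at t[19].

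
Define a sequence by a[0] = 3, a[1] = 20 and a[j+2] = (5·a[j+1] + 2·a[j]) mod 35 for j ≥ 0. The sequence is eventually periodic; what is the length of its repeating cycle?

Computing terms: a[0] = 3,  a[1] = 20,  a[2] = 1,  a[3] = 10,  a[4] = 17,  a[5] = 0,  a[6] = 34,  a[7] = 30,  a[8] = 8,  a[9] = 30,  a[10] = 26,  a[11] = 15,  a[12] = 22,  a[13] = 0,  a[14] = 9,  a[15] = 10,  a[16] = 33,  a[17] = 10,  a[18] = 11,  a[19] = 5,  a[20] = 12,  a[21] = 0,  a[22] = 24,  a[23] = 15,  a[24] = 18,  a[25] = 15,  a[26] = 6,  a[27] = 25,  a[28] = 32,  a[29] = 0,  a[30] = 29,  a[31] = 5,  a[32] = 13,  a[33] = 5,  a[34] = 16,  a[35] = 20,  a[36] = 27,  a[37] = 0,  a[38] = 19,  a[39] = 25,  a[40] = 23,  a[41] = 25,  a[42] = 31,  a[43] = 30,  a[44] = 2,  a[45] = 0,  a[46] = 4,  a[47] = 20,  a[48] = 3,  a[49] = 20.
Since (a[48], a[49]) = (a[0], a[1]) = (3, 20) (two consecutive terms determine the rest), the sequence is periodic with period 48.

48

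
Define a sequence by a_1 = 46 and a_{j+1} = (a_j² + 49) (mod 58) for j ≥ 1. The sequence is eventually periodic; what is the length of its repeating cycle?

Computing terms: a_1 = 46; a_2 = 19; a_3 = 4; a_4 = 7; a_5 = 40; a_6 = 25; a_7 = 36; a_8 = 11; a_9 = 54; a_{10} = 7.
Since a_{10} = a_4 = 7, the sequence is eventually periodic: after a pre-period of length 3 it cycles with period 6.

6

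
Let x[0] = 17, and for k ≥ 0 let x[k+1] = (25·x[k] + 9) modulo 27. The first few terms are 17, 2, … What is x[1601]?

23

x[0] = 17, x[1] = 2, x[2] = 5, x[3] = 26, x[4] = 11, x[5] = 14, x[6] = 8, x[7] = 20, x[8] = 23, x[9] = 17.
The sequence repeats with period 9.
(1601 - 0) mod 9 = 8, so x[1601] = x[8] = 23.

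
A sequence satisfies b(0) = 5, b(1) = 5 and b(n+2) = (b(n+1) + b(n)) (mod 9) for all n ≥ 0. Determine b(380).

1

Listing terms: b(0) = 5; b(1) = 5; b(2) = 1; b(3) = 6; b(4) = 7; b(5) = 4; b(6) = 2; b(7) = 6; b(8) = 8; b(9) = 5; b(10) = 4; b(11) = 0; b(12) = 4; b(13) = 4; b(14) = 8; b(15) = 3; b(16) = 2; b(17) = 5; b(18) = 7; b(19) = 3; b(20) = 1; b(21) = 4; b(22) = 5; b(23) = 0; b(24) = 5; b(25) = 5.
Since (b(24), b(25)) = (b(0), b(1)) = (5, 5) (two consecutive terms determine the rest), the sequence is periodic with period 24.
(380 - 0) mod 24 = 20, so b(380) = b(20) = 1.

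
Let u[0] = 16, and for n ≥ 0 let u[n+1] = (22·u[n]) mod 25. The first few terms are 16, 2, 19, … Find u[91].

23

Listing terms: u[0] = 16; u[1] = 2; u[2] = 19; u[3] = 18; u[4] = 21; u[5] = 12; u[6] = 14; u[7] = 8; u[8] = 1; u[9] = 22; u[10] = 9; u[11] = 23; u[12] = 6; u[13] = 7; u[14] = 4; u[15] = 13; u[16] = 11; u[17] = 17; u[18] = 24; u[19] = 3; u[20] = 16.
The sequence repeats with period 20.
So u[91] = u[0 + ((91-0) mod 20)] = u[11] = 23.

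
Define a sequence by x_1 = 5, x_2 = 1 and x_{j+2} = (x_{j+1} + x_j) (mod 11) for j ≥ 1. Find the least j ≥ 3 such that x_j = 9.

Listing terms: x_1 = 5; x_2 = 1; x_3 = 6; x_4 = 7; x_5 = 2; x_6 = 9; x_7 = 0; x_8 = 9; x_9 = 9; x_{10} = 7; x_{11} = 5; x_{12} = 1.
The sequence repeats with period 10.
The value 9 first appears (with j ≥ 3) at x_6.

6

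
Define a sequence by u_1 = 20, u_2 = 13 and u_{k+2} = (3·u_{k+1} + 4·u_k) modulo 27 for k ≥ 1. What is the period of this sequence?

6

We have u_1 = 20; u_2 = 13; u_3 = 11; u_4 = 4; u_5 = 2; u_6 = 22; u_7 = 20; u_8 = 13.
The sequence repeats with period 6.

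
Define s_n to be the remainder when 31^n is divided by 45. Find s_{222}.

Computing terms: s_1 = 31, s_2 = 16, s_3 = 1, s_4 = 31.
Since s_4 = s_1 = 31, the sequence is periodic with period 3.
So s_{222} = s_{1 + ((222-1) mod 3)} = s_3 = 1.

1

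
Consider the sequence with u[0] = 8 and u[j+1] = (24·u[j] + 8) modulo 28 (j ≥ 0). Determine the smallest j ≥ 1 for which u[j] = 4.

Listing terms: u[0] = 8,  u[1] = 4,  u[2] = 20,  u[3] = 12,  u[4] = 16,  u[5] = 0,  u[6] = 8.
The sequence repeats with period 6.
The value 4 first appears (with j ≥ 1) at u[1].

1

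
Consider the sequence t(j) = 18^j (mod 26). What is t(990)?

Computing terms: t(0) = 1, t(1) = 18, t(2) = 12, t(3) = 8, t(4) = 14, t(5) = 18.
Since t(5) = t(1) = 18, the sequence is eventually periodic: after a pre-period of length 1 it cycles with period 4.
For j ≥ 1, t(j) depends only on (j - 1) mod 4. (990 - 1) mod 4 = 1, so t(990) = t(2) = 12.

12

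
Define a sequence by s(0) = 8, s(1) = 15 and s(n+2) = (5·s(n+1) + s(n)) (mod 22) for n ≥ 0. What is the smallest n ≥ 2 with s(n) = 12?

3

Computing terms: s(0) = 8; s(1) = 15; s(2) = 17; s(3) = 12; s(4) = 11; s(5) = 1; s(6) = 16; s(7) = 15; s(8) = 3; s(9) = 8; s(10) = 21; s(11) = 3; s(12) = 14; s(13) = 7; s(14) = 5; s(15) = 10; s(16) = 11; s(17) = 21; s(18) = 6; s(19) = 7; s(20) = 19; s(21) = 14; s(22) = 1; s(23) = 19; s(24) = 8; s(25) = 15.
Since (s(24), s(25)) = (s(0), s(1)) = (8, 15) (two consecutive terms determine the rest), the sequence is periodic with period 24.
The value 12 first appears (with n ≥ 2) at s(3).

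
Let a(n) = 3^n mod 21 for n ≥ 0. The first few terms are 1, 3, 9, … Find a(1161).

6

a(0) = 1, a(1) = 3, a(2) = 9, a(3) = 6, a(4) = 18, a(5) = 12, a(6) = 15, a(7) = 3.
Since a(7) = a(1) = 3, the sequence is eventually periodic: after a pre-period of length 1 it cycles with period 6.
For n ≥ 1, a(n) depends only on (n - 1) mod 6. (1161 - 1) mod 6 = 2, so a(1161) = a(3) = 6.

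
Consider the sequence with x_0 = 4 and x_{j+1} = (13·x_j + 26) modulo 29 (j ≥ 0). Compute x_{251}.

Listing terms: x_0 = 4, x_1 = 20, x_2 = 25, x_3 = 3, x_4 = 7, x_5 = 1, x_6 = 10, x_7 = 11, x_8 = 24, x_9 = 19, x_{10} = 12, x_{11} = 8, x_{12} = 14, x_{13} = 5, x_{14} = 4.
Since x_{14} = x_0 = 4, the sequence is periodic with period 14.
So x_{251} = x_{0 + ((251-0) mod 14)} = x_{13} = 5.

5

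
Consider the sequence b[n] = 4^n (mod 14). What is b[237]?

8

Computing terms: b[1] = 4, b[2] = 2, b[3] = 8, b[4] = 4.
Since b[4] = b[1] = 4, the sequence is periodic with period 3.
(237 - 1) mod 3 = 2, so b[237] = b[3] = 8.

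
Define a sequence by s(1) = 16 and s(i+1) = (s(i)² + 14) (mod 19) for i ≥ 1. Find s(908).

We have s(1) = 16; s(2) = 4; s(3) = 11; s(4) = 2; s(5) = 18; s(6) = 15; s(7) = 11.
Since s(7) = s(3) = 11, the sequence is eventually periodic: after a pre-period of length 2 it cycles with period 4.
For i ≥ 3, s(i) depends only on (i - 3) mod 4. (908 - 3) mod 4 = 1, so s(908) = s(4) = 2.

2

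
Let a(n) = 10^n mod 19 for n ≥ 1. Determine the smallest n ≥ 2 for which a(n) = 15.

7

We have a(1) = 10; a(2) = 5; a(3) = 12; a(4) = 6; a(5) = 3; a(6) = 11; a(7) = 15; a(8) = 17; a(9) = 18; a(10) = 9; a(11) = 14; a(12) = 7; a(13) = 13; a(14) = 16; a(15) = 8; a(16) = 4; a(17) = 2; a(18) = 1; a(19) = 10.
The sequence repeats with period 18.
The value 15 first appears (with n ≥ 2) at a(7).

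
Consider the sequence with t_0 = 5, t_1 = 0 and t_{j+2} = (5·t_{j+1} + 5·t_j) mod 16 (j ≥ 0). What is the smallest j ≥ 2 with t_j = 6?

10

t_0 = 5, t_1 = 0, t_2 = 9, t_3 = 13, t_4 = 14, t_5 = 7, t_6 = 9, t_7 = 0, t_8 = 13, t_9 = 1, t_{10} = 6, t_{11} = 3, t_{12} = 13, t_{13} = 0, t_{14} = 1, t_{15} = 5, t_{16} = 14, t_{17} = 15, t_{18} = 1, t_{19} = 0, t_{20} = 5, t_{21} = 9, t_{22} = 6, t_{23} = 11, t_{24} = 5, t_{25} = 0.
Since (t_{24}, t_{25}) = (t_0, t_1) = (5, 0) (two consecutive terms determine the rest), the sequence is periodic with period 24.
The value 6 first appears (with j ≥ 2) at t_{10}.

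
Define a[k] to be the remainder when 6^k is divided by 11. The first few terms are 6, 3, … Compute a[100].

1

Computing terms: a[1] = 6, a[2] = 3, a[3] = 7, a[4] = 9, a[5] = 10, a[6] = 5, a[7] = 8, a[8] = 4, a[9] = 2, a[10] = 1, a[11] = 6.
Since a[11] = a[1] = 6, the sequence is periodic with period 10.
(100 - 1) mod 10 = 9, so a[100] = a[10] = 1.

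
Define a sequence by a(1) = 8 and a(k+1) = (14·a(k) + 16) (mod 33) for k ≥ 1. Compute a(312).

Listing terms: a(1) = 8,  a(2) = 29,  a(3) = 26,  a(4) = 17,  a(5) = 23,  a(6) = 8.
The sequence repeats with period 5.
(312 - 1) mod 5 = 1, so a(312) = a(2) = 29.

29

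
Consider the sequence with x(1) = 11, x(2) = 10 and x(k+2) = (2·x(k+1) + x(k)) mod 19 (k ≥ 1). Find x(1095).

0

Listing terms: x(1) = 11; x(2) = 10; x(3) = 12; x(4) = 15; x(5) = 4; x(6) = 4; x(7) = 12; x(8) = 9; x(9) = 11; x(10) = 12; x(11) = 16; x(12) = 6; x(13) = 9; x(14) = 5; x(15) = 0; x(16) = 5; x(17) = 10; x(18) = 6; x(19) = 3; x(20) = 12; x(21) = 8; x(22) = 9; x(23) = 7; x(24) = 4; x(25) = 15; x(26) = 15; x(27) = 7; x(28) = 10; x(29) = 8; x(30) = 7; x(31) = 3; x(32) = 13; x(33) = 10; x(34) = 14; x(35) = 0; x(36) = 14; x(37) = 9; x(38) = 13; x(39) = 16; x(40) = 7; x(41) = 11; x(42) = 10.
Since (x(41), x(42)) = (x(1), x(2)) = (11, 10) (two consecutive terms determine the rest), the sequence is periodic with period 40.
So x(1095) = x(1 + ((1095-1) mod 40)) = x(15) = 0.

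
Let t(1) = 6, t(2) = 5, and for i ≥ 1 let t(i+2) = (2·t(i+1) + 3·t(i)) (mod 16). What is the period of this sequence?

16

t(1) = 6; t(2) = 5; t(3) = 12; t(4) = 7; t(5) = 2; t(6) = 9; t(7) = 8; t(8) = 11; t(9) = 14; t(10) = 13; t(11) = 4; t(12) = 15; t(13) = 10; t(14) = 1; t(15) = 0; t(16) = 3; t(17) = 6; t(18) = 5.
The sequence repeats with period 16.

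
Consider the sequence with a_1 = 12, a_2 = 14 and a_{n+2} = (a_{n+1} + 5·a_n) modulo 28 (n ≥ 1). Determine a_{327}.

26

We have a_1 = 12; a_2 = 14; a_3 = 18; a_4 = 4; a_5 = 10; a_6 = 2; a_7 = 24; a_8 = 6; a_9 = 14; a_{10} = 16; a_{11} = 2; a_{12} = 26; a_{13} = 8; a_{14} = 26; a_{15} = 10; a_{16} = 0; a_{17} = 22; a_{18} = 22; a_{19} = 20; a_{20} = 18; a_{21} = 6; a_{22} = 12; a_{23} = 14.
Since (a_{22}, a_{23}) = (a_1, a_2) = (12, 14) (two consecutive terms determine the rest), the sequence is periodic with period 21.
So a_{327} = a_{1 + ((327-1) mod 21)} = a_{12} = 26.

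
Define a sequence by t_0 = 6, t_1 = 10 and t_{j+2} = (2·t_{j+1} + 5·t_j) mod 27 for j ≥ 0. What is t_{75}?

15

We have t_0 = 6,  t_1 = 10,  t_2 = 23,  t_3 = 15,  t_4 = 10,  t_5 = 14,  t_6 = 24,  t_7 = 10,  t_8 = 5,  t_9 = 6,  t_{10} = 10.
Since (t_9, t_{10}) = (t_0, t_1) = (6, 10) (two consecutive terms determine the rest), the sequence is periodic with period 9.
So t_{75} = t_{0 + ((75-0) mod 9)} = t_3 = 15.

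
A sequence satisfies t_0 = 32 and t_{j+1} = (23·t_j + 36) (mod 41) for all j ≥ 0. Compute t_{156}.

Listing terms: t_0 = 32,  t_1 = 34,  t_2 = 39,  t_3 = 31,  t_4 = 11,  t_5 = 2,  t_6 = 0,  t_7 = 36,  t_8 = 3,  t_9 = 23,  t_{10} = 32.
Since t_{10} = t_0 = 32, the sequence is periodic with period 10.
(156 - 0) mod 10 = 6, so t_{156} = t_6 = 0.

0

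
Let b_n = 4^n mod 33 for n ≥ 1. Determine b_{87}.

Listing terms: b_1 = 4, b_2 = 16, b_3 = 31, b_4 = 25, b_5 = 1, b_6 = 4.
Since b_6 = b_1 = 4, the sequence is periodic with period 5.
So b_{87} = b_{1 + ((87-1) mod 5)} = b_2 = 16.

16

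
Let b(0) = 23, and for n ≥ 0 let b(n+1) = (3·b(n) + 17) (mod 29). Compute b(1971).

Computing terms: b(0) = 23,  b(1) = 28,  b(2) = 14,  b(3) = 1,  b(4) = 20,  b(5) = 19,  b(6) = 16,  b(7) = 7,  b(8) = 9,  b(9) = 15,  b(10) = 4,  b(11) = 0,  b(12) = 17,  b(13) = 10,  b(14) = 18,  b(15) = 13,  b(16) = 27,  b(17) = 11,  b(18) = 21,  b(19) = 22,  b(20) = 25,  b(21) = 5,  b(22) = 3,  b(23) = 26,  b(24) = 8,  b(25) = 12,  b(26) = 24,  b(27) = 2,  b(28) = 23.
The sequence repeats with period 28.
So b(1971) = b(0 + ((1971-0) mod 28)) = b(11) = 0.

0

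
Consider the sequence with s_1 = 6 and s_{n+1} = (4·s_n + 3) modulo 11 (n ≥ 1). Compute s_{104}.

We have s_1 = 6,  s_2 = 5,  s_3 = 1,  s_4 = 7,  s_5 = 9,  s_6 = 6.
Since s_6 = s_1 = 6, the sequence is periodic with period 5.
(104 - 1) mod 5 = 3, so s_{104} = s_4 = 7.

7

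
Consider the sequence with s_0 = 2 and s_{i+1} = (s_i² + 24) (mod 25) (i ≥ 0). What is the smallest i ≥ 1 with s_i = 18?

4

We have s_0 = 2, s_1 = 3, s_2 = 8, s_3 = 13, s_4 = 18, s_5 = 23, s_6 = 3.
Since s_6 = s_1 = 3, the sequence is eventually periodic: after a pre-period of length 1 it cycles with period 5.
The value 18 first appears (with i ≥ 1) at s_4.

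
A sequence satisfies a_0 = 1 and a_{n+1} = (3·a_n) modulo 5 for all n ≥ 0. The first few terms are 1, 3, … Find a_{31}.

Computing terms: a_0 = 1, a_1 = 3, a_2 = 4, a_3 = 2, a_4 = 1.
The sequence repeats with period 4.
So a_{31} = a_{0 + ((31-0) mod 4)} = a_3 = 2.

2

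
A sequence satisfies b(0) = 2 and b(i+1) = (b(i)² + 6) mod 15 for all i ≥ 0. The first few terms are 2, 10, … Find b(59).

1

Listing terms: b(0) = 2; b(1) = 10; b(2) = 1; b(3) = 7; b(4) = 10.
Since b(4) = b(1) = 10, the sequence is eventually periodic: after a pre-period of length 1 it cycles with period 3.
For i ≥ 1, b(i) depends only on (i - 1) mod 3. (59 - 1) mod 3 = 1, so b(59) = b(2) = 1.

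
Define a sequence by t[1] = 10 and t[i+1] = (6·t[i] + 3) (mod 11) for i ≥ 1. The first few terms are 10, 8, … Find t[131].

We have t[1] = 10,  t[2] = 8,  t[3] = 7,  t[4] = 1,  t[5] = 9,  t[6] = 2,  t[7] = 4,  t[8] = 5,  t[9] = 0,  t[10] = 3,  t[11] = 10.
The sequence repeats with period 10.
So t[131] = t[1 + ((131-1) mod 10)] = t[1] = 10.

10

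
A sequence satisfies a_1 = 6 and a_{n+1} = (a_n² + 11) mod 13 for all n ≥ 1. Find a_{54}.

10

Computing terms: a_1 = 6; a_2 = 8; a_3 = 10; a_4 = 7; a_5 = 8.
Since a_5 = a_2 = 8, the sequence is eventually periodic: after a pre-period of length 1 it cycles with period 3.
For n ≥ 2, a_n depends only on (n - 2) mod 3. (54 - 2) mod 3 = 1, so a_{54} = a_3 = 10.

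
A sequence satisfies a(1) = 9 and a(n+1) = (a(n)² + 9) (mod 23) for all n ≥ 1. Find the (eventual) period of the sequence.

Listing terms: a(1) = 9, a(2) = 21, a(3) = 13, a(4) = 17, a(5) = 22, a(6) = 10, a(7) = 17.
Since a(7) = a(4) = 17, the sequence is eventually periodic: after a pre-period of length 3 it cycles with period 3.

3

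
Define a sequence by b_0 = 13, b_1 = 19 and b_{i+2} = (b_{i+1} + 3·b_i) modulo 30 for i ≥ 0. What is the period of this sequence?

We have b_0 = 13, b_1 = 19, b_2 = 28, b_3 = 25, b_4 = 19, b_5 = 4, b_6 = 1, b_7 = 13, b_8 = 16, b_9 = 25, b_{10} = 13, b_{11} = 28, b_{12} = 7, b_{13} = 1, b_{14} = 22, b_{15} = 25, b_{16} = 1, b_{17} = 16, b_{18} = 19, b_{19} = 7, b_{20} = 4, b_{21} = 25, b_{22} = 7, b_{23} = 22, b_{24} = 13, b_{25} = 19.
The sequence repeats with period 24.

24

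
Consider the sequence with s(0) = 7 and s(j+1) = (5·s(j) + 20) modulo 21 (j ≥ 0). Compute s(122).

1

s(0) = 7, s(1) = 13, s(2) = 1, s(3) = 4, s(4) = 19, s(5) = 10, s(6) = 7.
Since s(6) = s(0) = 7, the sequence is periodic with period 6.
So s(122) = s(0 + ((122-0) mod 6)) = s(2) = 1.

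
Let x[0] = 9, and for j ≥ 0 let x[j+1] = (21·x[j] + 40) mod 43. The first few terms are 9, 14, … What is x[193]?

We have x[0] = 9; x[1] = 14; x[2] = 33; x[3] = 2; x[4] = 39; x[5] = 42; x[6] = 19; x[7] = 9.
Since x[7] = x[0] = 9, the sequence is periodic with period 7.
(193 - 0) mod 7 = 4, so x[193] = x[4] = 39.

39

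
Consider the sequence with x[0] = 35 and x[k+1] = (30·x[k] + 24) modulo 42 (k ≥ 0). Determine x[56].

30

Computing terms: x[0] = 35,  x[1] = 24,  x[2] = 30,  x[3] = 0,  x[4] = 24.
Since x[4] = x[1] = 24, the sequence is eventually periodic: after a pre-period of length 1 it cycles with period 3.
For k ≥ 1, x[k] depends only on (k - 1) mod 3. (56 - 1) mod 3 = 1, so x[56] = x[2] = 30.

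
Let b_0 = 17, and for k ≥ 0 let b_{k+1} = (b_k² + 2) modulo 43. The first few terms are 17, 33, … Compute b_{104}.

b_0 = 17, b_1 = 33, b_2 = 16, b_3 = 0, b_4 = 2, b_5 = 6, b_6 = 38, b_7 = 27, b_8 = 0.
Since b_8 = b_3 = 0, the sequence is eventually periodic: after a pre-period of length 3 it cycles with period 5.
For k ≥ 3, b_k depends only on (k - 3) mod 5. (104 - 3) mod 5 = 1, so b_{104} = b_4 = 2.

2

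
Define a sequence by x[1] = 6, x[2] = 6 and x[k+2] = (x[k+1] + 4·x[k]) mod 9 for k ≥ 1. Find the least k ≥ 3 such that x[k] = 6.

We have x[1] = 6, x[2] = 6, x[3] = 3, x[4] = 0, x[5] = 3, x[6] = 3, x[7] = 6, x[8] = 0, x[9] = 6, x[10] = 6.
The sequence repeats with period 8.
The value 6 first appears (with k ≥ 3) at x[7].

7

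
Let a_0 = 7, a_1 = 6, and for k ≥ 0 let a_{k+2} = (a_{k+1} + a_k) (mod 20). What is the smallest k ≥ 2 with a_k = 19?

3

Listing terms: a_0 = 7,  a_1 = 6,  a_2 = 13,  a_3 = 19,  a_4 = 12,  a_5 = 11,  a_6 = 3,  a_7 = 14,  a_8 = 17,  a_9 = 11,  a_{10} = 8,  a_{11} = 19,  a_{12} = 7,  a_{13} = 6.
The sequence repeats with period 12.
The value 19 first appears (with k ≥ 2) at a_3.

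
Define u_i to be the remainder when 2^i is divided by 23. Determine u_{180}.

u_0 = 1, u_1 = 2, u_2 = 4, u_3 = 8, u_4 = 16, u_5 = 9, u_6 = 18, u_7 = 13, u_8 = 3, u_9 = 6, u_{10} = 12, u_{11} = 1.
The sequence repeats with period 11.
So u_{180} = u_{0 + ((180-0) mod 11)} = u_4 = 16.

16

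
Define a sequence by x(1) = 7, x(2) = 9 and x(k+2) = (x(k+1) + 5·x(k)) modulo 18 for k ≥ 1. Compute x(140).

Listing terms: x(1) = 7, x(2) = 9, x(3) = 8, x(4) = 17, x(5) = 3, x(6) = 16, x(7) = 13, x(8) = 3, x(9) = 14, x(10) = 11, x(11) = 9, x(12) = 10, x(13) = 1, x(14) = 15, x(15) = 2, x(16) = 5, x(17) = 15, x(18) = 4, x(19) = 7, x(20) = 9.
Since (x(19), x(20)) = (x(1), x(2)) = (7, 9) (two consecutive terms determine the rest), the sequence is periodic with period 18.
So x(140) = x(1 + ((140-1) mod 18)) = x(14) = 15.

15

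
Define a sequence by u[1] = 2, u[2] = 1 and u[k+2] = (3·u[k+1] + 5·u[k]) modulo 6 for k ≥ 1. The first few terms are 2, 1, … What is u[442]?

4

u[1] = 2,  u[2] = 1,  u[3] = 1,  u[4] = 2,  u[5] = 5,  u[6] = 1,  u[7] = 4,  u[8] = 5,  u[9] = 5,  u[10] = 4,  u[11] = 1,  u[12] = 5,  u[13] = 2,  u[14] = 1.
Since (u[13], u[14]) = (u[1], u[2]) = (2, 1) (two consecutive terms determine the rest), the sequence is periodic with period 12.
So u[442] = u[1 + ((442-1) mod 12)] = u[10] = 4.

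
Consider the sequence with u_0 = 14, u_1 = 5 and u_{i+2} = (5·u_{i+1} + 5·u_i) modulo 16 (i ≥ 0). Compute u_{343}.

9

We have u_0 = 14,  u_1 = 5,  u_2 = 15,  u_3 = 4,  u_4 = 15,  u_5 = 15,  u_6 = 6,  u_7 = 9,  u_8 = 11,  u_9 = 4,  u_{10} = 11,  u_{11} = 11,  u_{12} = 14,  u_{13} = 13,  u_{14} = 7,  u_{15} = 4,  u_{16} = 7,  u_{17} = 7,  u_{18} = 6,  u_{19} = 1,  u_{20} = 3,  u_{21} = 4,  u_{22} = 3,  u_{23} = 3,  u_{24} = 14,  u_{25} = 5.
Since (u_{24}, u_{25}) = (u_0, u_1) = (14, 5) (two consecutive terms determine the rest), the sequence is periodic with period 24.
So u_{343} = u_{0 + ((343-0) mod 24)} = u_7 = 9.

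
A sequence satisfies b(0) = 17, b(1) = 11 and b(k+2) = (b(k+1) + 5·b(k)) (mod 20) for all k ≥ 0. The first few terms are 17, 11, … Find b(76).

Listing terms: b(0) = 17, b(1) = 11, b(2) = 16, b(3) = 11, b(4) = 11, b(5) = 6, b(6) = 1, b(7) = 11, b(8) = 16.
Since (b(7), b(8)) = (b(1), b(2)) = (11, 16) (two consecutive terms determine the rest), the sequence is eventually periodic: after a pre-period of length 1 it cycles with period 6.
For k ≥ 1, b(k) depends only on (k - 1) mod 6. (76 - 1) mod 6 = 3, so b(76) = b(4) = 11.

11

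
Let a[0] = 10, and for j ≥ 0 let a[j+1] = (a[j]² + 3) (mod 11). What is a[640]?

4

a[0] = 10, a[1] = 4, a[2] = 8, a[3] = 1, a[4] = 4.
Since a[4] = a[1] = 4, the sequence is eventually periodic: after a pre-period of length 1 it cycles with period 3.
For j ≥ 1, a[j] depends only on (j - 1) mod 3. (640 - 1) mod 3 = 0, so a[640] = a[1] = 4.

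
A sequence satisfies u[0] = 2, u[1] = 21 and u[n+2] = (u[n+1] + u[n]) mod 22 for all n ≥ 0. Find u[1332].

Listing terms: u[0] = 2, u[1] = 21, u[2] = 1, u[3] = 0, u[4] = 1, u[5] = 1, u[6] = 2, u[7] = 3, u[8] = 5, u[9] = 8, u[10] = 13, u[11] = 21, u[12] = 12, u[13] = 11, u[14] = 1, u[15] = 12, u[16] = 13, u[17] = 3, u[18] = 16, u[19] = 19, u[20] = 13, u[21] = 10, u[22] = 1, u[23] = 11, u[24] = 12, u[25] = 1, u[26] = 13, u[27] = 14, u[28] = 5, u[29] = 19, u[30] = 2, u[31] = 21.
The sequence repeats with period 30.
So u[1332] = u[0 + ((1332-0) mod 30)] = u[12] = 12.

12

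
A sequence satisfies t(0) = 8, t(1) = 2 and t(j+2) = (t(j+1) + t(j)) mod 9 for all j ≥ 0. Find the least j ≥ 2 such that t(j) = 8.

t(0) = 8; t(1) = 2; t(2) = 1; t(3) = 3; t(4) = 4; t(5) = 7; t(6) = 2; t(7) = 0; t(8) = 2; t(9) = 2; t(10) = 4; t(11) = 6; t(12) = 1; t(13) = 7; t(14) = 8; t(15) = 6; t(16) = 5; t(17) = 2; t(18) = 7; t(19) = 0; t(20) = 7; t(21) = 7; t(22) = 5; t(23) = 3; t(24) = 8; t(25) = 2.
Since (t(24), t(25)) = (t(0), t(1)) = (8, 2) (two consecutive terms determine the rest), the sequence is periodic with period 24.
The value 8 first appears (with j ≥ 2) at t(14).

14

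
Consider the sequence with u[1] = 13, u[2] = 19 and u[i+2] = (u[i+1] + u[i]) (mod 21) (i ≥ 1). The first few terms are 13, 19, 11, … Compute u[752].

6

Listing terms: u[1] = 13, u[2] = 19, u[3] = 11, u[4] = 9, u[5] = 20, u[6] = 8, u[7] = 7, u[8] = 15, u[9] = 1, u[10] = 16, u[11] = 17, u[12] = 12, u[13] = 8, u[14] = 20, u[15] = 7, u[16] = 6, u[17] = 13, u[18] = 19.
Since (u[17], u[18]) = (u[1], u[2]) = (13, 19) (two consecutive terms determine the rest), the sequence is periodic with period 16.
(752 - 1) mod 16 = 15, so u[752] = u[16] = 6.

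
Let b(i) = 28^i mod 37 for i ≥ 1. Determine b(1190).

7

Computing terms: b(1) = 28; b(2) = 7; b(3) = 11; b(4) = 12; b(5) = 3; b(6) = 10; b(7) = 21; b(8) = 33; b(9) = 36; b(10) = 9; b(11) = 30; b(12) = 26; b(13) = 25; b(14) = 34; b(15) = 27; b(16) = 16; b(17) = 4; b(18) = 1; b(19) = 28.
Since b(19) = b(1) = 28, the sequence is periodic with period 18.
(1190 - 1) mod 18 = 1, so b(1190) = b(2) = 7.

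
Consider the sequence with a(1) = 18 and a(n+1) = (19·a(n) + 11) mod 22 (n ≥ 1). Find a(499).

2

Computing terms: a(1) = 18; a(2) = 1; a(3) = 8; a(4) = 9; a(5) = 6; a(6) = 15; a(7) = 10; a(8) = 3; a(9) = 2; a(10) = 5; a(11) = 18.
Since a(11) = a(1) = 18, the sequence is periodic with period 10.
(499 - 1) mod 10 = 8, so a(499) = a(9) = 2.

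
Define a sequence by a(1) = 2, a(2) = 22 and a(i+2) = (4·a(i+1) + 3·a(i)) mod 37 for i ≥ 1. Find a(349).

Listing terms: a(1) = 2, a(2) = 22, a(3) = 20, a(4) = 35, a(5) = 15, a(6) = 17, a(7) = 2, a(8) = 22.
The sequence repeats with period 6.
So a(349) = a(1 + ((349-1) mod 6)) = a(1) = 2.

2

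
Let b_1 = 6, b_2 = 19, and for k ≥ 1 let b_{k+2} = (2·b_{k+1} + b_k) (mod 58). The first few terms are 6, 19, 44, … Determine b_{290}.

Listing terms: b_1 = 6, b_2 = 19, b_3 = 44, b_4 = 49, b_5 = 26, b_6 = 43, b_7 = 54, b_8 = 35, b_9 = 8, b_{10} = 51, b_{11} = 52, b_{12} = 39, b_{13} = 14, b_{14} = 9, b_{15} = 32, b_{16} = 15, b_{17} = 4, b_{18} = 23, b_{19} = 50, b_{20} = 7, b_{21} = 6, b_{22} = 19.
The sequence repeats with period 20.
So b_{290} = b_{1 + ((290-1) mod 20)} = b_{10} = 51.

51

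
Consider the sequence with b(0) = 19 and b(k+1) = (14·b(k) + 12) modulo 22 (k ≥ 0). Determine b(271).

Computing terms: b(0) = 19,  b(1) = 14,  b(2) = 10,  b(3) = 20,  b(4) = 6,  b(5) = 8,  b(6) = 14.
Since b(6) = b(1) = 14, the sequence is eventually periodic: after a pre-period of length 1 it cycles with period 5.
For k ≥ 1, b(k) depends only on (k - 1) mod 5. (271 - 1) mod 5 = 0, so b(271) = b(1) = 14.

14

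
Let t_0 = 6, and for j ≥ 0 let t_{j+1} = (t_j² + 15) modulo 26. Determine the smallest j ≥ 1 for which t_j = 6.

4

Computing terms: t_0 = 6, t_1 = 25, t_2 = 16, t_3 = 11, t_4 = 6.
The sequence repeats with period 4.
The value 6 next appears (with j ≥ 1) at t_4.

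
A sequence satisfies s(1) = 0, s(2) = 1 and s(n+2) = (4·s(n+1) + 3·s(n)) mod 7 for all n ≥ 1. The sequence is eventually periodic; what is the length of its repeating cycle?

21

We have s(1) = 0,  s(2) = 1,  s(3) = 4,  s(4) = 5,  s(5) = 4,  s(6) = 3,  s(7) = 3,  s(8) = 0,  s(9) = 2,  s(10) = 1,  s(11) = 3,  s(12) = 1,  s(13) = 6,  s(14) = 6,  s(15) = 0,  s(16) = 4,  s(17) = 2,  s(18) = 6,  s(19) = 2,  s(20) = 5,  s(21) = 5,  s(22) = 0,  s(23) = 1.
Since (s(22), s(23)) = (s(1), s(2)) = (0, 1) (two consecutive terms determine the rest), the sequence is periodic with period 21.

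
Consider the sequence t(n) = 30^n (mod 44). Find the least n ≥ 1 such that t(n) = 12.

We have t(0) = 1, t(1) = 30, t(2) = 20, t(3) = 28, t(4) = 4, t(5) = 32, t(6) = 36, t(7) = 24, t(8) = 16, t(9) = 40, t(10) = 12, t(11) = 8, t(12) = 20.
Since t(12) = t(2) = 20, the sequence is eventually periodic: after a pre-period of length 2 it cycles with period 10.
The value 12 first appears (with n ≥ 1) at t(10).

10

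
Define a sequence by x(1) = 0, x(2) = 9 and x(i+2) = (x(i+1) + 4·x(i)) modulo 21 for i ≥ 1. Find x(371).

15

Listing terms: x(1) = 0,  x(2) = 9,  x(3) = 9,  x(4) = 3,  x(5) = 18,  x(6) = 9,  x(7) = 18,  x(8) = 12,  x(9) = 0,  x(10) = 6,  x(11) = 6,  x(12) = 9,  x(13) = 12,  x(14) = 6,  x(15) = 12,  x(16) = 15,  x(17) = 0,  x(18) = 18,  x(19) = 18,  x(20) = 6,  x(21) = 15,  x(22) = 18,  x(23) = 15,  x(24) = 3,  x(25) = 0,  x(26) = 12,  x(27) = 12,  x(28) = 18,  x(29) = 3,  x(30) = 12,  x(31) = 3,  x(32) = 9,  x(33) = 0,  x(34) = 15,  x(35) = 15,  x(36) = 12,  x(37) = 9,  x(38) = 15,  x(39) = 9,  x(40) = 6,  x(41) = 0,  x(42) = 3,  x(43) = 3,  x(44) = 15,  x(45) = 6,  x(46) = 3,  x(47) = 6,  x(48) = 18,  x(49) = 0,  x(50) = 9.
The sequence repeats with period 48.
So x(371) = x(1 + ((371-1) mod 48)) = x(35) = 15.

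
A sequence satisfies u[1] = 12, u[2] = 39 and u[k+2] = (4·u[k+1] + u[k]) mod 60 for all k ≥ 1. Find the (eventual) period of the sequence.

We have u[1] = 12, u[2] = 39, u[3] = 48, u[4] = 51, u[5] = 12, u[6] = 39.
Since (u[5], u[6]) = (u[1], u[2]) = (12, 39) (two consecutive terms determine the rest), the sequence is periodic with period 4.

4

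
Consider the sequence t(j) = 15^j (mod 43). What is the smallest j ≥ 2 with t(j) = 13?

19

We have t(1) = 15, t(2) = 10, t(3) = 21, t(4) = 14, t(5) = 38, t(6) = 11, t(7) = 36, t(8) = 24, t(9) = 16, t(10) = 25, t(11) = 31, t(12) = 35, t(13) = 9, t(14) = 6, t(15) = 4, t(16) = 17, t(17) = 40, t(18) = 41, t(19) = 13, t(20) = 23, t(21) = 1, t(22) = 15.
Since t(22) = t(1) = 15, the sequence is periodic with period 21.
The value 13 first appears (with j ≥ 2) at t(19).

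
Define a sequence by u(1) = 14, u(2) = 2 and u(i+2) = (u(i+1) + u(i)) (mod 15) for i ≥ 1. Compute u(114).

Listing terms: u(1) = 14; u(2) = 2; u(3) = 1; u(4) = 3; u(5) = 4; u(6) = 7; u(7) = 11; u(8) = 3; u(9) = 14; u(10) = 2.
The sequence repeats with period 8.
(114 - 1) mod 8 = 1, so u(114) = u(2) = 2.

2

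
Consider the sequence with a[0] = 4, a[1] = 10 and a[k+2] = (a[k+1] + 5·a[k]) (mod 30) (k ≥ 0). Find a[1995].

We have a[0] = 4; a[1] = 10; a[2] = 0; a[3] = 20; a[4] = 20; a[5] = 0; a[6] = 10; a[7] = 10; a[8] = 0.
Since (a[7], a[8]) = (a[1], a[2]) = (10, 0) (two consecutive terms determine the rest), the sequence is eventually periodic: after a pre-period of length 1 it cycles with period 6.
For k ≥ 1, a[k] depends only on (k - 1) mod 6. (1995 - 1) mod 6 = 2, so a[1995] = a[3] = 20.

20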